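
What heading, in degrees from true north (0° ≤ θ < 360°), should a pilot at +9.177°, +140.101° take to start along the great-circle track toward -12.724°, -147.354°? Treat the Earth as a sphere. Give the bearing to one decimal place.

105.8°

Δλ = -147.354 − 140.101 = -287.455°; wrapped into (−180°, 180°]: 72.545°.
θ = atan2( sin Δλ · cos φ₂ , cos φ₁ · sin φ₂ − sin φ₁ · cos φ₂ · cos Δλ )
  = atan2(0.93053, -0.26410) = 105.845° → normalised to [0°, 360°): 105.845°.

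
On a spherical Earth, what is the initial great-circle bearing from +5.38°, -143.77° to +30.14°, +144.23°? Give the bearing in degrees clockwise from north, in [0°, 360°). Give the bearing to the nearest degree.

300°

Δλ = 144.23 − -143.77 = 288.00°; wrapped into (−180°, 180°]: -72.00°.
θ = atan2( sin Δλ · cos φ₂ , cos φ₁ · sin φ₂ − sin φ₁ · cos φ₂ · cos Δλ )
  = atan2(-0.82247, 0.47485) = -60.001° → normalised to [0°, 360°): 299.999°.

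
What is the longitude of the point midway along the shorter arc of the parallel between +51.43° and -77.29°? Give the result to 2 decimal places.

-12.93°

Signed shortest Δλ from +51.43° to -77.29° is -128.72°.
Midpoint longitude = +51.43° + (-128.72°)/2 = +51.43° − 64.36° = -12.93°.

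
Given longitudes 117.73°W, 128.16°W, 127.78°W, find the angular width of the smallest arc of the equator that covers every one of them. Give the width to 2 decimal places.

Sort the longitudes: -128.16°, -127.78°, -117.73°.
Eastward gaps between consecutive values (wrapping around): 0.38°, 10.05°, 349.57°.
Largest gap = 349.57° ⇒ minimal covering band is its complement: 360° − 349.57° = 10.43°.
Band runs from -128.16° eastward to -117.73°.

10.43°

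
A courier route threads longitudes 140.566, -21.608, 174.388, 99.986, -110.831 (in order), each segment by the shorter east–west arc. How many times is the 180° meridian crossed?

2

Leg 1: +140.566° → -21.608°, shortest Δλ = -162.174° (west) — does not cross 180°.
Leg 2: -21.608° → +174.388°, shortest Δλ = -164.004° (west) — crosses 180°.
Leg 3: +174.388° → +99.986°, shortest Δλ = -74.402° (west) — does not cross 180°.
Leg 4: +99.986° → -110.831°, shortest Δλ = 149.183° (east) — crosses 180°.
Total crossings: 2.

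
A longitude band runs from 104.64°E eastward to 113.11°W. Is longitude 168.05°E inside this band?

Yes

Band width going east from +104.64° to -113.11°: ((-113.11 − 104.64) mod 360) = 142.25°.
Offset of +168.05° east of the west edge: ((168.05 − 104.64) mod 360) = 63.41°.
63.41° ≤ 142.25° ⇒ inside.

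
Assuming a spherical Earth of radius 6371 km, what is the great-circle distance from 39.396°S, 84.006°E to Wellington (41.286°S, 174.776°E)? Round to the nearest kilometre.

Δλ = 174.776 − 84.006 = 90.770°.
Δφ = -41.286 − -39.396 = -1.890°.
a = sin²(Δφ/2) + cos φ₁ · cos φ₂ · sin²(Δλ/2) = 0.294516.
c = 2·atan2(√a, √(1−a)) = 1.14728 rad → d = 6371·c ≈ 7309.33 km.

7309 km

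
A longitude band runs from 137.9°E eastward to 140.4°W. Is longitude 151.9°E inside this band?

Yes

Band width going east from +137.9° to -140.4°: ((-140.4 − 137.9) mod 360) = 81.7°.
Offset of +151.9° east of the west edge: ((151.9 − 137.9) mod 360) = 14.0°.
14.0° ≤ 81.7° ⇒ inside.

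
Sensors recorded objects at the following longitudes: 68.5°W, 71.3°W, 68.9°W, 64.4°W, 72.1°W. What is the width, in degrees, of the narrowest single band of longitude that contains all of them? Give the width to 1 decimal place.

7.7°

Sort the longitudes: -72.1°, -71.3°, -68.9°, -68.5°, -64.4°.
Eastward gaps between consecutive values (wrapping around): 0.8°, 2.4°, 0.4°, 4.1°, 352.3°.
Largest gap = 352.3° ⇒ minimal covering band is its complement: 360° − 352.3° = 7.7°.
Band runs from -72.1° eastward to -64.4°.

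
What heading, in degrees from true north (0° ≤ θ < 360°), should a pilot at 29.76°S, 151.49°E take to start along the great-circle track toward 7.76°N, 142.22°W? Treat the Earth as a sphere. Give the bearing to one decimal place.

70.9°

Δλ = -142.22 − 151.49 = -293.71°; wrapped into (−180°, 180°]: 66.29°.
θ = atan2( sin Δλ · cos φ₂ , cos φ₁ · sin φ₂ − sin φ₁ · cos φ₂ · cos Δλ )
  = atan2(0.90721, 0.31498) = 70.853° → normalised to [0°, 360°): 70.853°.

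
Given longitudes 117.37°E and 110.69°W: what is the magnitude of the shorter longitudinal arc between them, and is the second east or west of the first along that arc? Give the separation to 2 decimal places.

131.94° east

Raw difference: -110.69 − 117.37 = -228.06°.
Normalise into (−180°, 180°]: -228.06° + 360° = 131.94°.
Positive ⇒ the second point lies to the east; separation 131.94°.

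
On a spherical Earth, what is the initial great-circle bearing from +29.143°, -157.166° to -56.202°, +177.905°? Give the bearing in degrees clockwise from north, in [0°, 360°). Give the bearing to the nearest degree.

194°

Δλ = 177.905 − -157.166 = 335.071°; wrapped into (−180°, 180°]: -24.929°.
θ = atan2( sin Δλ · cos φ₂ , cos φ₁ · sin φ₂ − sin φ₁ · cos φ₂ · cos Δλ )
  = atan2(-0.23446, -0.97146) = -166.431° → normalised to [0°, 360°): 193.569°.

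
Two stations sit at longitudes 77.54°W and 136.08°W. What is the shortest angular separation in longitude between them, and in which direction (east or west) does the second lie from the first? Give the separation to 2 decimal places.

Raw difference: -136.08 − -77.54 = -58.54°.
Normalise into (−180°, 180°]: -58.54° stays -58.54°.
Negative ⇒ the second point lies to the west; separation 58.54°.

58.54° west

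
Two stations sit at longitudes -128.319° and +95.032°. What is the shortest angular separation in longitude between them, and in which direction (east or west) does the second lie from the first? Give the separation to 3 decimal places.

Raw difference: 95.032 − -128.319 = 223.351°.
Normalise into (−180°, 180°]: 223.351° − 360° = -136.649°.
Negative ⇒ the second point lies to the west; separation 136.649°.

136.649° west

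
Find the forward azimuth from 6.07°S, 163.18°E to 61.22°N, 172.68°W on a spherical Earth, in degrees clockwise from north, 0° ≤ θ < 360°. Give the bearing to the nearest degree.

12°

Δλ = -172.68 − 163.18 = -335.86°; wrapped into (−180°, 180°]: 24.14°.
θ = atan2( sin Δλ · cos φ₂ , cos φ₁ · sin φ₂ − sin φ₁ · cos φ₂ · cos Δλ )
  = atan2(0.19690, 0.91802) = 12.105° → normalised to [0°, 360°): 12.105°.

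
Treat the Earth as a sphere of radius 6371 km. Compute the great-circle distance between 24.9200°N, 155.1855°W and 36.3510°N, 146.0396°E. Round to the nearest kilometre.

5679 km

Δλ = 146.0396 − -155.1855 = 301.2251°; wrapped into (−180°, 180°]: -58.7749°.
Δφ = 36.3510 − 24.9200 = 11.4310°.
a = sin²(Δφ/2) + cos φ₁ · cos φ₂ · sin²(Δλ/2) = 0.185801.
c = 2·atan2(√a, √(1−a)) = 0.89131 rad → d = 6371·c ≈ 5678.51 km.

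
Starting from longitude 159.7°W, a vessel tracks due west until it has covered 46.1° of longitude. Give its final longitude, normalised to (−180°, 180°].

154.2°E

Start at -159.7°; shift −46.1° → -205.8°.
-205.8° lies outside (−180°, 180°]; add 360° → +154.2°.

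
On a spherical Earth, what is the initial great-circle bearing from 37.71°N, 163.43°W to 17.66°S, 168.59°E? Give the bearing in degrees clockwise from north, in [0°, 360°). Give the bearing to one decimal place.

Δλ = 168.59 − -163.43 = 332.02°; wrapped into (−180°, 180°]: -27.98°.
θ = atan2( sin Δλ · cos φ₂ , cos φ₁ · sin φ₂ − sin φ₁ · cos φ₂ · cos Δλ )
  = atan2(-0.44705, -0.75471) = -149.360° → normalised to [0°, 360°): 210.640°.

210.6°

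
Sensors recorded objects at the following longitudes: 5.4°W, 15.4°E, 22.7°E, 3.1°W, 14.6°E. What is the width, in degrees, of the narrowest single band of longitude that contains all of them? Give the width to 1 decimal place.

Sort the longitudes: -5.4°, -3.1°, +14.6°, +15.4°, +22.7°.
Eastward gaps between consecutive values (wrapping around): 2.3°, 17.7°, 0.8°, 7.3°, 331.9°.
Largest gap = 331.9° ⇒ minimal covering band is its complement: 360° − 331.9° = 28.1°.
Band runs from -5.4° eastward to +22.7°.

28.1°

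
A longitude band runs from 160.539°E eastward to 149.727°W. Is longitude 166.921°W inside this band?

Yes

Band width going east from +160.539° to -149.727°: ((-149.727 − 160.539) mod 360) = 49.734°.
Offset of -166.921° east of the west edge: ((-166.921 − 160.539) mod 360) = 32.540°.
32.540° ≤ 49.734° ⇒ inside.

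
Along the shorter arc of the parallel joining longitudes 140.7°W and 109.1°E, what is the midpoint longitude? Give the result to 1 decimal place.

164.2°E

Signed shortest Δλ from -140.7° to +109.1° is -110.2°.
Midpoint longitude = -140.7° + (-110.2°)/2 = -140.7° − 55.1° = -195.8°.
Normalise into (−180°, 180°]: +164.2°.
(The naïve average (-140.7 + +109.1)/2 = -15.8° is on the wrong side of the globe.)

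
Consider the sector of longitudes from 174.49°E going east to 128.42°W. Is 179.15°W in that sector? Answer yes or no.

Yes

Band width going east from +174.49° to -128.42°: ((-128.42 − 174.49) mod 360) = 57.09°.
Offset of -179.15° east of the west edge: ((-179.15 − 174.49) mod 360) = 6.36°.
6.36° ≤ 57.09° ⇒ inside.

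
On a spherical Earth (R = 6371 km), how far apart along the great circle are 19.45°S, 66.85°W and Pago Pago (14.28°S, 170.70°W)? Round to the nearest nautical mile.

5875 nmi

Δλ = -170.70 − -66.85 = -103.85°.
Δφ = -14.28 − -19.45 = 5.17°.
a = sin²(Δφ/2) + cos φ₁ · cos φ₂ · sin²(Δλ/2) = 0.568306.
c = 2·atan2(√a, √(1−a)) = 1.70784 rad → d = 6371·c ≈ 10880.63 km ≈ 5875.07 nmi.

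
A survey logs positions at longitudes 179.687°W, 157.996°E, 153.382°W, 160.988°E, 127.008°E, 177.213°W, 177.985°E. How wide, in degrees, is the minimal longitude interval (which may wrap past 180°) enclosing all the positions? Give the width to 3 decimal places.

79.610°

Sort the longitudes: -179.687°, -177.213°, -153.382°, +127.008°, +157.996°, +160.988°, +177.985°.
Eastward gaps between consecutive values (wrapping around): 2.474°, 23.831°, 280.390°, 30.988°, 2.992°, 16.997°, 2.328°.
Largest gap = 280.390° ⇒ minimal covering band is its complement: 360° − 280.390° = 79.610°.
Band runs from +127.008° eastward to -153.382°, crossing the antimeridian.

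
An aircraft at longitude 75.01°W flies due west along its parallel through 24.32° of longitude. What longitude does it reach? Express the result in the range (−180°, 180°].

99.33°W

Start at -75.01°; shift −24.32° → -99.33°.
-99.33° already lies in (−180°, 180°].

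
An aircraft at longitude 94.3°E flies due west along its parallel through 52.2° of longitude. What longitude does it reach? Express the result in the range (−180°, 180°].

Start at +94.3°; shift −52.2° → +42.1°.
+42.1° already lies in (−180°, 180°].

42.1°E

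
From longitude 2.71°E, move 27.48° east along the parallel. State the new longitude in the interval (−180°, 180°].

30.19°E

Start at +2.71°; shift +27.48° → +30.19°.
+30.19° already lies in (−180°, 180°].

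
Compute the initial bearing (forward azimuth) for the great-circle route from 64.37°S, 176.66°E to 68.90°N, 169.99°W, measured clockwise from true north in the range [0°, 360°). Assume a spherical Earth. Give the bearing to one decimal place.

Δλ = -169.99 − 176.66 = -346.65°; wrapped into (−180°, 180°]: 13.35°.
θ = atan2( sin Δλ · cos φ₂ , cos φ₁ · sin φ₂ − sin φ₁ · cos φ₂ · cos Δλ )
  = atan2(0.08312, 0.71936) = 6.591° → normalised to [0°, 360°): 6.591°.

6.6°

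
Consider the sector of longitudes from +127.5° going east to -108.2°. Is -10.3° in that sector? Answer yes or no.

Band width going east from +127.5° to -108.2°: ((-108.2 − 127.5) mod 360) = 124.3°.
Offset of -10.3° east of the west edge: ((-10.3 − 127.5) mod 360) = 222.2°.
222.2° > 124.3° ⇒ outside.

No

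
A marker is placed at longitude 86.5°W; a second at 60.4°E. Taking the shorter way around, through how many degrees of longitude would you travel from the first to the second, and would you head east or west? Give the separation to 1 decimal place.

146.9° east

Raw difference: 60.4 − -86.5 = 146.9°.
Normalise into (−180°, 180°]: 146.9° stays 146.9°.
Positive ⇒ the second point lies to the east; separation 146.9°.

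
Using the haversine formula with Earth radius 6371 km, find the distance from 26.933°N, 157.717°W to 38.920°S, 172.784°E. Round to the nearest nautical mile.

4286 nmi

Δλ = 172.784 − -157.717 = 330.501°; wrapped into (−180°, 180°]: -29.499°.
Δφ = -38.920 − 26.933 = -65.853°.
a = sin²(Δφ/2) + cos φ₁ · cos φ₂ · sin²(Δλ/2) = 0.340420.
c = 2·atan2(√a, √(1−a)) = 1.24595 rad → d = 6371·c ≈ 7937.98 km ≈ 4286.16 nmi.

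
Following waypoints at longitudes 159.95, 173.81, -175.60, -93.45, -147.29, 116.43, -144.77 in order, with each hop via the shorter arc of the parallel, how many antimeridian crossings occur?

Leg 1: +159.95° → +173.81°, shortest Δλ = 13.86° (east) — does not cross 180°.
Leg 2: +173.81° → -175.60°, shortest Δλ = 10.59° (east) — crosses 180°.
Leg 3: -175.60° → -93.45°, shortest Δλ = 82.15° (east) — does not cross 180°.
Leg 4: -93.45° → -147.29°, shortest Δλ = -53.84° (west) — does not cross 180°.
Leg 5: -147.29° → +116.43°, shortest Δλ = -96.28° (west) — crosses 180°.
Leg 6: +116.43° → -144.77°, shortest Δλ = 98.8° (east) — crosses 180°.
Total crossings: 3.

3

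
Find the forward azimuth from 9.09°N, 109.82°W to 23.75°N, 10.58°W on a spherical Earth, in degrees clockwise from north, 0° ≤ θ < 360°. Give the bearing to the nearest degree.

65°

Δλ = -10.58 − -109.82 = 99.24°.
θ = atan2( sin Δλ · cos φ₂ , cos φ₁ · sin φ₂ − sin φ₁ · cos φ₂ · cos Δλ )
  = atan2(0.90343, 0.42091) = 65.019° → normalised to [0°, 360°): 65.019°.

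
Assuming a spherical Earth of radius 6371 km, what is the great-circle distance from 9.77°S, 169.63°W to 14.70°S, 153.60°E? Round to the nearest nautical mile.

Δλ = 153.60 − -169.63 = 323.23°; wrapped into (−180°, 180°]: -36.77°.
Δφ = -14.70 − -9.77 = -4.93°.
a = sin²(Δφ/2) + cos φ₁ · cos φ₂ · sin²(Δλ/2) = 0.096676.
c = 2·atan2(√a, √(1−a)) = 0.63234 rad → d = 6371·c ≈ 4028.62 km ≈ 2175.28 nmi.

2175 nmi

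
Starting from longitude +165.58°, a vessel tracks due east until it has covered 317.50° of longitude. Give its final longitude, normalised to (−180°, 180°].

Start at +165.58°; shift +317.50° → +483.08°.
+483.08° lies outside (−180°, 180°]; subtract 360° → +123.08°.

+123.08°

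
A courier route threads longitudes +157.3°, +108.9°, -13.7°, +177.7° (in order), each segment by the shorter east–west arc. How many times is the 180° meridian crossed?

1

Leg 1: +157.3° → +108.9°, shortest Δλ = -48.4° (west) — does not cross 180°.
Leg 2: +108.9° → -13.7°, shortest Δλ = -122.6° (west) — does not cross 180°.
Leg 3: -13.7° → +177.7°, shortest Δλ = -168.6° (west) — crosses 180°.
Total crossings: 1.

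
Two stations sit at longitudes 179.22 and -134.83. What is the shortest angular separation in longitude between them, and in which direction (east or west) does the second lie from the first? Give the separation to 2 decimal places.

45.95° east

Raw difference: -134.83 − 179.22 = -314.05°.
Normalise into (−180°, 180°]: -314.05° + 360° = 45.95°.
Positive ⇒ the second point lies to the east; separation 45.95°.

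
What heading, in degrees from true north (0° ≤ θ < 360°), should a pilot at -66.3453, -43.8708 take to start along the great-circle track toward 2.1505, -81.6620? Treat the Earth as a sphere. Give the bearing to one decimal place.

Δλ = -81.6620 − -43.8708 = -37.7912°.
θ = atan2( sin Δλ · cos φ₂ , cos φ₁ · sin φ₂ − sin φ₁ · cos φ₂ · cos Δλ )
  = atan2(-0.61235, 0.73840) = -39.669° → normalised to [0°, 360°): 320.331°.

320.3°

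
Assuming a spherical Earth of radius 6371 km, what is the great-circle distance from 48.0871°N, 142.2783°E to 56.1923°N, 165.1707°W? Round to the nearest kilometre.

3603 km

Δλ = -165.1707 − 142.2783 = -307.4490°; wrapped into (−180°, 180°]: 52.5510°.
Δφ = 56.1923 − 48.0871 = 8.1052°.
a = sin²(Δφ/2) + cos φ₁ · cos φ₂ · sin²(Δλ/2) = 0.077834.
c = 2·atan2(√a, √(1−a)) = 0.56548 rad → d = 6371·c ≈ 3602.66 km.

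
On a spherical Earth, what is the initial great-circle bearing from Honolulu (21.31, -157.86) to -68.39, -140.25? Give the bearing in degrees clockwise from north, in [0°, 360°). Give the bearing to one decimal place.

Δλ = -140.25 − -157.86 = 17.61°.
θ = atan2( sin Δλ · cos φ₂ , cos φ₁ · sin φ₂ − sin φ₁ · cos φ₂ · cos Δλ )
  = atan2(0.11142, -0.99371) = 173.602° → normalised to [0°, 360°): 173.602°.

173.6°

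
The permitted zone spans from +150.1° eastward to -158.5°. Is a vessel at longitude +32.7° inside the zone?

Band width going east from +150.1° to -158.5°: ((-158.5 − 150.1) mod 360) = 51.4°.
Offset of +32.7° east of the west edge: ((32.7 − 150.1) mod 360) = 242.6°.
242.6° > 51.4° ⇒ outside.

No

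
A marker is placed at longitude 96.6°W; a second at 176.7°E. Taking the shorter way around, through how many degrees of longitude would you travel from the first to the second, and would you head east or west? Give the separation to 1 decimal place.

Raw difference: 176.7 − -96.6 = 273.3°.
Normalise into (−180°, 180°]: 273.3° − 360° = -86.7°.
Negative ⇒ the second point lies to the west; separation 86.7°.

86.7° west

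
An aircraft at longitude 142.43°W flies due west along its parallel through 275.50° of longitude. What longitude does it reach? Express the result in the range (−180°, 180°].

Start at -142.43°; shift −275.50° → -417.93°.
-417.93° lies outside (−180°, 180°]; add 360° → -57.93°.

57.93°W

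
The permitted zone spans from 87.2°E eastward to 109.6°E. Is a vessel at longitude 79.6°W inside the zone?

Band width going east from +87.2° to +109.6°: ((109.6 − 87.2) mod 360) = 22.4°.
Offset of -79.6° east of the west edge: ((-79.6 − 87.2) mod 360) = 193.2°.
193.2° > 22.4° ⇒ outside.

No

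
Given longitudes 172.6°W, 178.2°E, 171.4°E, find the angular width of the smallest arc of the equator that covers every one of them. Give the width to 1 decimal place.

16.0°

Sort the longitudes: -172.6°, +171.4°, +178.2°.
Eastward gaps between consecutive values (wrapping around): 344.0°, 6.8°, 9.2°.
Largest gap = 344.0° ⇒ minimal covering band is its complement: 360° − 344.0° = 16.0°.
Band runs from +171.4° eastward to -172.6°, crossing the antimeridian.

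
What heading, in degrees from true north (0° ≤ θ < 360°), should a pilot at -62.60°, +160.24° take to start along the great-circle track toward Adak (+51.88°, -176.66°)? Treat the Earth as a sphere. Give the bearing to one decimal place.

15.6°

Δλ = -176.66 − 160.24 = -336.90°; wrapped into (−180°, 180°]: 23.10°.
θ = atan2( sin Δλ · cos φ₂ , cos φ₁ · sin φ₂ − sin φ₁ · cos φ₂ · cos Δλ )
  = atan2(0.24219, 0.86616) = 15.622° → normalised to [0°, 360°): 15.622°.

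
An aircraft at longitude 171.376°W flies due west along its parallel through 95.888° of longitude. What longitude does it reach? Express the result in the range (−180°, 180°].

92.736°E

Start at -171.376°; shift −95.888° → -267.264°.
-267.264° lies outside (−180°, 180°]; add 360° → +92.736°.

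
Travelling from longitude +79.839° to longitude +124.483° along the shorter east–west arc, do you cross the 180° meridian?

No

Signed shortest Δλ = ((124.483 − 79.839 + 180) mod 360) − 180 = 44.644°.
Going east by 44.644° from +79.839° reaches +124.483° without touching 180°.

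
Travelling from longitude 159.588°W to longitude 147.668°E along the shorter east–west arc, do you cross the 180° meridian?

Yes

Naïve |147.668 − -159.588| = 307.256° > 180°, so the shorter arc goes the other way round — across 180°.
Signed shortest Δλ = ((147.668 − -159.588 + 180) mod 360) − 180 = -52.744°.
Going west by 52.744° from -159.588° passes through 180° before reaching +147.668°.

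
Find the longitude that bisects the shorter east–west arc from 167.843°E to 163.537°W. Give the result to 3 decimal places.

Signed shortest Δλ from +167.843° to -163.537° is +28.620°.
Midpoint longitude = +167.843° + (+28.620°)/2 = +167.843° + 14.310° = +182.153°.
Normalise into (−180°, 180°]: -177.847°.
(The naïve average (+167.843 + -163.537)/2 = 2.153° is on the wrong side of the globe.)

177.847°W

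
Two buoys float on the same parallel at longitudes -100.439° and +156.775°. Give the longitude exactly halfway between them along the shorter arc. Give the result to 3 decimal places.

-151.832°

Signed shortest Δλ from -100.439° to +156.775° is -102.786°.
Midpoint longitude = -100.439° + (-102.786°)/2 = -100.439° − 51.393° = -151.832°.
(The naïve average (-100.439 + +156.775)/2 = 28.168° is on the wrong side of the globe.)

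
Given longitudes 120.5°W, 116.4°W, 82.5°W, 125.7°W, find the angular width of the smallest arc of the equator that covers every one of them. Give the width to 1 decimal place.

Sort the longitudes: -125.7°, -120.5°, -116.4°, -82.5°.
Eastward gaps between consecutive values (wrapping around): 5.2°, 4.1°, 33.9°, 316.8°.
Largest gap = 316.8° ⇒ minimal covering band is its complement: 360° − 316.8° = 43.2°.
Band runs from -125.7° eastward to -82.5°.

43.2°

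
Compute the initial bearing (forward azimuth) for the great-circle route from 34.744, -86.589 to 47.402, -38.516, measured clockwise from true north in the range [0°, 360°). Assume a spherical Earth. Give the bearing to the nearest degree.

55°

Δλ = -38.516 − -86.589 = 48.073°.
θ = atan2( sin Δλ · cos φ₂ , cos φ₁ · sin φ₂ − sin φ₁ · cos φ₂ · cos Δλ )
  = atan2(0.50357, 0.34713) = 55.420° → normalised to [0°, 360°): 55.420°.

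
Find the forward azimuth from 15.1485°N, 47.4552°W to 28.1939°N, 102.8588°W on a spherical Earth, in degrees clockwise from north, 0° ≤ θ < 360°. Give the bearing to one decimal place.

294.1°

Δλ = -102.8588 − -47.4552 = -55.4036°.
θ = atan2( sin Δλ · cos φ₂ , cos φ₁ · sin φ₂ − sin φ₁ · cos φ₂ · cos Δλ )
  = atan2(-0.72551, 0.32527) = -65.852° → normalised to [0°, 360°): 294.148°.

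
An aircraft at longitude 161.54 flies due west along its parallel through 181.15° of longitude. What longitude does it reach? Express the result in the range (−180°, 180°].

-19.61°

Start at +161.54°; shift −181.15° → -19.61°.
-19.61° already lies in (−180°, 180°].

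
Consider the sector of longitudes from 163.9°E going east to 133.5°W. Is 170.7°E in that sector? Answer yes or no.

Yes

Band width going east from +163.9° to -133.5°: ((-133.5 − 163.9) mod 360) = 62.6°.
Offset of +170.7° east of the west edge: ((170.7 − 163.9) mod 360) = 6.8°.
6.8° ≤ 62.6° ⇒ inside.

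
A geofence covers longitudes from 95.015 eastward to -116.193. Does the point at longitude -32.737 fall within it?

Band width going east from +95.015° to -116.193°: ((-116.193 − 95.015) mod 360) = 148.792°.
Offset of -32.737° east of the west edge: ((-32.737 − 95.015) mod 360) = 232.248°.
232.248° > 148.792° ⇒ outside.

No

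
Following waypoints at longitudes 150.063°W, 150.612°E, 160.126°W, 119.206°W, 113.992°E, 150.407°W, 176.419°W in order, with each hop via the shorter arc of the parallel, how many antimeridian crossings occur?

Leg 1: -150.063° → +150.612°, shortest Δλ = -59.325° (west) — crosses 180°.
Leg 2: +150.612° → -160.126°, shortest Δλ = 49.262° (east) — crosses 180°.
Leg 3: -160.126° → -119.206°, shortest Δλ = 40.92° (east) — does not cross 180°.
Leg 4: -119.206° → +113.992°, shortest Δλ = -126.802° (west) — crosses 180°.
Leg 5: +113.992° → -150.407°, shortest Δλ = 95.601° (east) — crosses 180°.
Leg 6: -150.407° → -176.419°, shortest Δλ = -26.012° (west) — does not cross 180°.
Total crossings: 4.

4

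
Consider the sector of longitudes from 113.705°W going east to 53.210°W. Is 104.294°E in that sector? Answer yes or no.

No

Band width going east from -113.705° to -53.210°: ((-53.210 − -113.705) mod 360) = 60.495°.
Offset of +104.294° east of the west edge: ((104.294 − -113.705) mod 360) = 217.999°.
217.999° > 60.495° ⇒ outside.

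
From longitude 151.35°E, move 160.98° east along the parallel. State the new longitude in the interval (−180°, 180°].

47.67°W

Start at +151.35°; shift +160.98° → +312.33°.
+312.33° lies outside (−180°, 180°]; subtract 360° → -47.67°.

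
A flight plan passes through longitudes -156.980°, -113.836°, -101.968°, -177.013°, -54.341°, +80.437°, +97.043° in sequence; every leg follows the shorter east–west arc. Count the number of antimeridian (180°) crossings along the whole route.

0

Leg 1: -156.980° → -113.836°, shortest Δλ = 43.144° (east) — does not cross 180°.
Leg 2: -113.836° → -101.968°, shortest Δλ = 11.868° (east) — does not cross 180°.
Leg 3: -101.968° → -177.013°, shortest Δλ = -75.045° (west) — does not cross 180°.
Leg 4: -177.013° → -54.341°, shortest Δλ = 122.672° (east) — does not cross 180°.
Leg 5: -54.341° → +80.437°, shortest Δλ = 134.778° (east) — does not cross 180°.
Leg 6: +80.437° → +97.043°, shortest Δλ = 16.606° (east) — does not cross 180°.
Total crossings: 0.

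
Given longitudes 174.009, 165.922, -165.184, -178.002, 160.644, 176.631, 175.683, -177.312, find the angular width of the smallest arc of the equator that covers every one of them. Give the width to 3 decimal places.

Sort the longitudes: -178.002°, -177.312°, -165.184°, +160.644°, +165.922°, +174.009°, +175.683°, +176.631°.
Eastward gaps between consecutive values (wrapping around): 0.690°, 12.128°, 325.828°, 5.278°, 8.087°, 1.674°, 0.948°, 5.367°.
Largest gap = 325.828° ⇒ minimal covering band is its complement: 360° − 325.828° = 34.172°.
Band runs from +160.644° eastward to -165.184°, crossing the antimeridian.

34.172°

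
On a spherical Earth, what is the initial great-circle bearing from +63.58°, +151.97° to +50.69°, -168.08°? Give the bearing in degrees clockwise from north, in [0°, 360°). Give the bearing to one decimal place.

Δλ = -168.08 − 151.97 = -320.05°; wrapped into (−180°, 180°]: 39.95°.
θ = atan2( sin Δλ · cos φ₂ , cos φ₁ · sin φ₂ − sin φ₁ · cos φ₂ · cos Δλ )
  = atan2(0.40679, -0.09066) = 102.564° → normalised to [0°, 360°): 102.564°.

102.6°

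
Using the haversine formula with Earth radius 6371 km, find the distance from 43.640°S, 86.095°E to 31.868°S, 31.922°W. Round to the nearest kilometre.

Δλ = -31.922 − 86.095 = -118.017°.
Δφ = -31.868 − -43.640 = 11.772°.
a = sin²(Δφ/2) + cos φ₁ · cos φ₂ · sin²(Δλ/2) = 0.462170.
c = 2·atan2(√a, √(1−a)) = 1.49506 rad → d = 6371·c ≈ 9525.05 km.

9525 km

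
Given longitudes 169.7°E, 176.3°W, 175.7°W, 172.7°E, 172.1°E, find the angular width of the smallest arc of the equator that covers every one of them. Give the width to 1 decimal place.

14.6°

Sort the longitudes: -176.3°, -175.7°, +169.7°, +172.1°, +172.7°.
Eastward gaps between consecutive values (wrapping around): 0.6°, 345.4°, 2.4°, 0.6°, 11.0°.
Largest gap = 345.4° ⇒ minimal covering band is its complement: 360° − 345.4° = 14.6°.
Band runs from +169.7° eastward to -175.7°, crossing the antimeridian.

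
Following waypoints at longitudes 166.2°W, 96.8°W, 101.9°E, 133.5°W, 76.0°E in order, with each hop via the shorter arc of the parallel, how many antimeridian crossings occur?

Leg 1: -166.2° → -96.8°, shortest Δλ = 69.4° (east) — does not cross 180°.
Leg 2: -96.8° → +101.9°, shortest Δλ = -161.3° (west) — crosses 180°.
Leg 3: +101.9° → -133.5°, shortest Δλ = 124.6° (east) — crosses 180°.
Leg 4: -133.5° → +76.0°, shortest Δλ = -150.5° (west) — crosses 180°.
Total crossings: 3.

3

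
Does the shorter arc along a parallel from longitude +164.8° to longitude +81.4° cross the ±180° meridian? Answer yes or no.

No

Signed shortest Δλ = ((81.4 − 164.8 + 180) mod 360) − 180 = -83.4°.
Going west by 83.4° from +164.8° reaches +81.4° without touching 180°.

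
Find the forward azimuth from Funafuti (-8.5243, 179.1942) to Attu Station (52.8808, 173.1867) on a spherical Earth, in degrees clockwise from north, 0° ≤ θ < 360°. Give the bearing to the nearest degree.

356°

Δλ = 173.1867 − 179.1942 = -6.0075°.
θ = atan2( sin Δλ · cos φ₂ , cos φ₁ · sin φ₂ − sin φ₁ · cos φ₂ · cos Δλ )
  = atan2(-0.06316, 0.87753) = -4.117° → normalised to [0°, 360°): 355.883°.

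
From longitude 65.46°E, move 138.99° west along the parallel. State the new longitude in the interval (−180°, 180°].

73.53°W

Start at +65.46°; shift −138.99° → -73.53°.
-73.53° already lies in (−180°, 180°].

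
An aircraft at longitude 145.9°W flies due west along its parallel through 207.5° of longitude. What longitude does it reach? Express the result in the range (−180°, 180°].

6.6°E

Start at -145.9°; shift −207.5° → -353.4°.
-353.4° lies outside (−180°, 180°]; add 360° → +6.6°.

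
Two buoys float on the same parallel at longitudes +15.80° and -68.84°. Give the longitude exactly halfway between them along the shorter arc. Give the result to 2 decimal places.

Signed shortest Δλ from +15.80° to -68.84° is -84.64°.
Midpoint longitude = +15.80° + (-84.64°)/2 = +15.80° − 42.32° = -26.52°.

-26.52°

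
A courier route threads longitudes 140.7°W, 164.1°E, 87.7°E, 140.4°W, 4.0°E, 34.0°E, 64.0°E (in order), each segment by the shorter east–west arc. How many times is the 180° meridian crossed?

Leg 1: -140.7° → +164.1°, shortest Δλ = -55.2° (west) — crosses 180°.
Leg 2: +164.1° → +87.7°, shortest Δλ = -76.4° (west) — does not cross 180°.
Leg 3: +87.7° → -140.4°, shortest Δλ = 131.9° (east) — crosses 180°.
Leg 4: -140.4° → +4.0°, shortest Δλ = 144.4° (east) — does not cross 180°.
Leg 5: +4.0° → +34.0°, shortest Δλ = 30.0° (east) — does not cross 180°.
Leg 6: +34.0° → +64.0°, shortest Δλ = 30.0° (east) — does not cross 180°.
Total crossings: 2.

2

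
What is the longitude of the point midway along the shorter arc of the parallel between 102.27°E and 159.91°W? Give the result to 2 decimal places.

151.18°E

Signed shortest Δλ from +102.27° to -159.91° is +97.82°.
Midpoint longitude = +102.27° + (+97.82°)/2 = +102.27° + 48.91° = +151.18°.
(The naïve average (+102.27 + -159.91)/2 = -28.82° is on the wrong side of the globe.)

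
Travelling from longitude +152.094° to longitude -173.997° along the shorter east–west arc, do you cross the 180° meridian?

Naïve |-173.997 − 152.094| = 326.091° > 180°, so the shorter arc goes the other way round — across 180°.
Signed shortest Δλ = ((-173.997 − 152.094 + 180) mod 360) − 180 = 33.909°.
Going east by 33.909° from +152.094° passes through 180° before reaching -173.997°.

Yes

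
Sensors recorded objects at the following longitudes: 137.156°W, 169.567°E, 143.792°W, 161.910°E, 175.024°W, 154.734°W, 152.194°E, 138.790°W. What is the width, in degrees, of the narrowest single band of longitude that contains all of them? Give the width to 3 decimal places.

Sort the longitudes: -175.024°, -154.734°, -143.792°, -138.790°, -137.156°, +152.194°, +161.910°, +169.567°.
Eastward gaps between consecutive values (wrapping around): 20.290°, 10.942°, 5.002°, 1.634°, 289.350°, 9.716°, 7.657°, 15.409°.
Largest gap = 289.350° ⇒ minimal covering band is its complement: 360° − 289.350° = 70.650°.
Band runs from +152.194° eastward to -137.156°, crossing the antimeridian.

70.650°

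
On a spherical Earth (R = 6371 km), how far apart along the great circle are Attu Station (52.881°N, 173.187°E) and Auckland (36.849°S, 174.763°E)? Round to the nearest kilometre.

9979 km

Δλ = 174.763 − 173.187 = 1.576°.
Δφ = -36.849 − 52.881 = -89.730°.
a = sin²(Δφ/2) + cos φ₁ · cos φ₂ · sin²(Δλ/2) = 0.497735.
c = 2·atan2(√a, √(1−a)) = 1.56627 rad → d = 6371·c ≈ 9978.68 km.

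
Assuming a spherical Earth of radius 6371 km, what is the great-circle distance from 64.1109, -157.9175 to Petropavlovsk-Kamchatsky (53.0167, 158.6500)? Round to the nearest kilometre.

2733 km

Δλ = 158.6500 − -157.9175 = 316.5675°; wrapped into (−180°, 180°]: -43.4325°.
Δφ = 53.0167 − 64.1109 = -11.0942°.
a = sin²(Δφ/2) + cos φ₁ · cos φ₂ · sin²(Δλ/2) = 0.045305.
c = 2·atan2(√a, √(1−a)) = 0.42898 rad → d = 6371·c ≈ 2733.05 km.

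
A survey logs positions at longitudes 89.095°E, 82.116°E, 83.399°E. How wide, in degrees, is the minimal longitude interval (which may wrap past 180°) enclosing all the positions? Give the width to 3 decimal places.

6.979°

Sort the longitudes: +82.116°, +83.399°, +89.095°.
Eastward gaps between consecutive values (wrapping around): 1.283°, 5.696°, 353.021°.
Largest gap = 353.021° ⇒ minimal covering band is its complement: 360° − 353.021° = 6.979°.
Band runs from +82.116° eastward to +89.095°.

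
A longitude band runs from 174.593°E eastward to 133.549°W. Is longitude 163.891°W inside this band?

Yes

Band width going east from +174.593° to -133.549°: ((-133.549 − 174.593) mod 360) = 51.858°.
Offset of -163.891° east of the west edge: ((-163.891 − 174.593) mod 360) = 21.516°.
21.516° ≤ 51.858° ⇒ inside.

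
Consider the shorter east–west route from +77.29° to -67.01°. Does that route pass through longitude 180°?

No

Signed shortest Δλ = ((-67.01 − 77.29 + 180) mod 360) − 180 = -144.3°.
Going west by 144.3° from +77.29° reaches -67.01° without touching 180°.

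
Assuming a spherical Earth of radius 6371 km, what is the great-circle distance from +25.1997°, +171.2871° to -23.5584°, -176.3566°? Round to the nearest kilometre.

Δλ = -176.3566 − 171.2871 = -347.6437°; wrapped into (−180°, 180°]: 12.3563°.
Δφ = -23.5584 − 25.1997 = -48.7581°.
a = sin²(Δφ/2) + cos φ₁ · cos φ₂ · sin²(Δλ/2) = 0.179987.
c = 2·atan2(√a, √(1−a)) = 0.87626 rad → d = 6371·c ≈ 5582.67 km.

5583 km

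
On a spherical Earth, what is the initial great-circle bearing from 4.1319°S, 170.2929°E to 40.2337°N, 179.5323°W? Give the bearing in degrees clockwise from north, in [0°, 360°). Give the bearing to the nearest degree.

Δλ = -179.5323 − 170.2929 = -349.8252°; wrapped into (−180°, 180°]: 10.1748°.
θ = atan2( sin Δλ · cos φ₂ , cos φ₁ · sin φ₂ − sin φ₁ · cos φ₂ · cos Δλ )
  = atan2(0.13486, 0.69837) = 10.930° → normalised to [0°, 360°): 10.930°.

11°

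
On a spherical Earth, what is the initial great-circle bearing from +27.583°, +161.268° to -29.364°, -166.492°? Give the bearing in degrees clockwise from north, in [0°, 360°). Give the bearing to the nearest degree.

149°

Δλ = -166.492 − 161.268 = -327.760°; wrapped into (−180°, 180°]: 32.240°.
θ = atan2( sin Δλ · cos φ₂ , cos φ₁ · sin φ₂ − sin φ₁ · cos φ₂ · cos Δλ )
  = atan2(0.46493, -0.77595) = 149.071° → normalised to [0°, 360°): 149.071°.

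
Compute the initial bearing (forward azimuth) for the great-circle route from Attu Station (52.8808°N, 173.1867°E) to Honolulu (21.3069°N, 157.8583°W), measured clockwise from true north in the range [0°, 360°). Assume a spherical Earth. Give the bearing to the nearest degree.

134°

Δλ = -157.8583 − 173.1867 = -331.0450°; wrapped into (−180°, 180°]: 28.9550°.
θ = atan2( sin Δλ · cos φ₂ , cos φ₁ · sin φ₂ − sin φ₁ · cos φ₂ · cos Δλ )
  = atan2(0.45103, -0.43074) = 133.682° → normalised to [0°, 360°): 133.682°.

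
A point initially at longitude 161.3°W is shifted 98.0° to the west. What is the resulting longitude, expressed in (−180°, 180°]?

Start at -161.3°; shift −98.0° → -259.3°.
-259.3° lies outside (−180°, 180°]; add 360° → +100.7°.

100.7°E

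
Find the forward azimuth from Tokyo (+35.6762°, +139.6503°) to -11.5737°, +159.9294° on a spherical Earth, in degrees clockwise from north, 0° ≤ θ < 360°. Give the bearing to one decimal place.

Δλ = 159.9294 − 139.6503 = 20.2791°.
θ = atan2( sin Δλ · cos φ₂ , cos φ₁ · sin φ₂ − sin φ₁ · cos φ₂ · cos Δλ )
  = atan2(0.33955, -0.69891) = 154.088° → normalised to [0°, 360°): 154.088°.

154.1°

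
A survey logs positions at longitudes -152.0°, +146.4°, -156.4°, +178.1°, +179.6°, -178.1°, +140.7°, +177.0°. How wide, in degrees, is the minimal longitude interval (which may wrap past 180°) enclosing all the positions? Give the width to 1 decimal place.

67.3°

Sort the longitudes: -178.1°, -156.4°, -152.0°, +140.7°, +146.4°, +177.0°, +178.1°, +179.6°.
Eastward gaps between consecutive values (wrapping around): 21.7°, 4.4°, 292.7°, 5.7°, 30.6°, 1.1°, 1.5°, 2.3°.
Largest gap = 292.7° ⇒ minimal covering band is its complement: 360° − 292.7° = 67.3°.
Band runs from +140.7° eastward to -152.0°, crossing the antimeridian.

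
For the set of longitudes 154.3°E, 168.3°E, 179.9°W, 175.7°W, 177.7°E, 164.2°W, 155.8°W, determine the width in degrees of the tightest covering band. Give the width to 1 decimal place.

49.9°

Sort the longitudes: -179.9°, -175.7°, -164.2°, -155.8°, +154.3°, +168.3°, +177.7°.
Eastward gaps between consecutive values (wrapping around): 4.2°, 11.5°, 8.4°, 310.1°, 14.0°, 9.4°, 2.4°.
Largest gap = 310.1° ⇒ minimal covering band is its complement: 360° − 310.1° = 49.9°.
Band runs from +154.3° eastward to -155.8°, crossing the antimeridian.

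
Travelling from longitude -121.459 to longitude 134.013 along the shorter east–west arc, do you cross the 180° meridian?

Naïve |134.013 − -121.459| = 255.472° > 180°, so the shorter arc goes the other way round — across 180°.
Signed shortest Δλ = ((134.013 − -121.459 + 180) mod 360) − 180 = -104.528°.
Going west by 104.528° from -121.459° passes through 180° before reaching +134.013°.

Yes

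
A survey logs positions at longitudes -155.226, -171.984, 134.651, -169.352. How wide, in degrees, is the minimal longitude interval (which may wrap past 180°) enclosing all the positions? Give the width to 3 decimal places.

Sort the longitudes: -171.984°, -169.352°, -155.226°, +134.651°.
Eastward gaps between consecutive values (wrapping around): 2.632°, 14.126°, 289.877°, 53.365°.
Largest gap = 289.877° ⇒ minimal covering band is its complement: 360° − 289.877° = 70.123°.
Band runs from +134.651° eastward to -155.226°, crossing the antimeridian.

70.123°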